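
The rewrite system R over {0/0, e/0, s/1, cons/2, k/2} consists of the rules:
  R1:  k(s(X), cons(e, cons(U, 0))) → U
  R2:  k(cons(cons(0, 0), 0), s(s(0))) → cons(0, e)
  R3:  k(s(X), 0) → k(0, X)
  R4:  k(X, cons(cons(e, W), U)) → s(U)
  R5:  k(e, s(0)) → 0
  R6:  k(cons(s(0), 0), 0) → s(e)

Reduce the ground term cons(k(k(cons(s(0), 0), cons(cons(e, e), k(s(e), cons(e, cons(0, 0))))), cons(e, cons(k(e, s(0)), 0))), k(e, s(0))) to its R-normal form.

1. cons(k(k(cons(s(0), 0), cons(cons(e, e), k(s(e), cons(e, cons(0, 0))))), cons(e, cons(k(e, s(0)), 0))), k(e, s(0)))  →  cons(k(s(k(s(e), cons(e, cons(0, 0)))), cons(e, cons(k(e, s(0)), 0))), k(e, s(0)))   [R4 at 1.1]
2. cons(k(s(k(s(e), cons(e, cons(0, 0)))), cons(e, cons(k(e, s(0)), 0))), k(e, s(0)))  →  cons(k(e, s(0)), k(e, s(0)))   [R1 at 1]
3. cons(k(e, s(0)), k(e, s(0)))  →  cons(0, k(e, s(0)))   [R5 at 1]
4. cons(0, k(e, s(0)))  →  cons(0, 0)   [R5 at 2]

cons(0, 0)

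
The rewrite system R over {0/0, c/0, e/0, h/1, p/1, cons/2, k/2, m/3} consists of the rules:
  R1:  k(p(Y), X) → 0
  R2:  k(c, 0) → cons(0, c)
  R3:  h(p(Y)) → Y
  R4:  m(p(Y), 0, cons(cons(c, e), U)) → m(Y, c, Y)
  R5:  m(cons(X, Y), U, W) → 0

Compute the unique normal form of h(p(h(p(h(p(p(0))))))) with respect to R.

p(0)

1. h(p(h(p(h(p(p(0)))))))  →  h(p(h(p(p(0)))))   [R3 at ε]
2. h(p(h(p(p(0)))))  →  h(p(p(0)))   [R3 at ε]
3. h(p(p(0)))  →  p(0)   [R3 at ε]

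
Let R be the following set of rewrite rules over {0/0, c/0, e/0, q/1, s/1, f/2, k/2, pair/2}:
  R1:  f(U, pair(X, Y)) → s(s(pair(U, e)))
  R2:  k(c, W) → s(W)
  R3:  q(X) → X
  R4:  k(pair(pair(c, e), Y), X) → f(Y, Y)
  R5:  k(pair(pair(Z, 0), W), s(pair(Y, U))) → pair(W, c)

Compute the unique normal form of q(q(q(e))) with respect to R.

1. q(q(q(e)))  →  q(q(e))   [R3 at ε]
2. q(q(e))  →  q(e)   [R3 at ε]
3. q(e)  →  e   [R3 at ε]

e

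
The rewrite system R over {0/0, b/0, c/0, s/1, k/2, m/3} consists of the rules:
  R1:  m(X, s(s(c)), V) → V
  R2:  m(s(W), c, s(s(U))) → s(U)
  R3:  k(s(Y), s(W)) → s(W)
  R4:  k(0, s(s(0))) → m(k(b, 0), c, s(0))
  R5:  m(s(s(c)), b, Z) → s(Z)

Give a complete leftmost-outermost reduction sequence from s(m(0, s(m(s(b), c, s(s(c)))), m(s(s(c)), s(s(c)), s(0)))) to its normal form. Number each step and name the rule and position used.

1. s(m(0, s(m(s(b), c, s(s(c)))), m(s(s(c)), s(s(c)), s(0))))  →  s(m(0, s(s(c)), m(s(s(c)), s(s(c)), s(0))))   [R2 at 1.2.1]
2. s(m(0, s(s(c)), m(s(s(c)), s(s(c)), s(0))))  →  s(m(s(s(c)), s(s(c)), s(0)))   [R1 at 1]
3. s(m(s(s(c)), s(s(c)), s(0)))  →  s(s(0))   [R1 at 1]

s(s(0))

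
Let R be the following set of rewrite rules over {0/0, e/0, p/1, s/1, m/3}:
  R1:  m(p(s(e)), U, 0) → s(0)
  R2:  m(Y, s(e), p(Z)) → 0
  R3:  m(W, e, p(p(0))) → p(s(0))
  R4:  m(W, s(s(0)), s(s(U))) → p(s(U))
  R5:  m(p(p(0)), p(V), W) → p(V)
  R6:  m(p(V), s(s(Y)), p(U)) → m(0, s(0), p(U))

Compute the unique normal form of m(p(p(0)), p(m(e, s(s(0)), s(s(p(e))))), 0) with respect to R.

1. m(p(p(0)), p(m(e, s(s(0)), s(s(p(e))))), 0)  →  p(m(e, s(s(0)), s(s(p(e)))))   [R5 at ε]
2. p(m(e, s(s(0)), s(s(p(e)))))  →  p(p(s(p(e))))   [R4 at 1]

p(p(s(p(e))))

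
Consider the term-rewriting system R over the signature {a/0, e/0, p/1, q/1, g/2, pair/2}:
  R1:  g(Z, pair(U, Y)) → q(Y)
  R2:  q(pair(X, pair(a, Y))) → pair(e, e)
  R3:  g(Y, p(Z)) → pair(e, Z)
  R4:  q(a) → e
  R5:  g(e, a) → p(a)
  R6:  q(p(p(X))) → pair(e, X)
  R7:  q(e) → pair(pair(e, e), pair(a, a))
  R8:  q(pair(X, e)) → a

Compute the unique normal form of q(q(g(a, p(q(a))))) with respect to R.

e

1. q(q(g(a, p(q(a)))))  →  q(q(pair(e, q(a))))   [R3 at 1.1]
2. q(q(pair(e, q(a))))  →  q(q(pair(e, e)))   [R4 at 1.1.2]
3. q(q(pair(e, e)))  →  q(a)   [R8 at 1]
4. q(a)  →  e   [R4 at ε]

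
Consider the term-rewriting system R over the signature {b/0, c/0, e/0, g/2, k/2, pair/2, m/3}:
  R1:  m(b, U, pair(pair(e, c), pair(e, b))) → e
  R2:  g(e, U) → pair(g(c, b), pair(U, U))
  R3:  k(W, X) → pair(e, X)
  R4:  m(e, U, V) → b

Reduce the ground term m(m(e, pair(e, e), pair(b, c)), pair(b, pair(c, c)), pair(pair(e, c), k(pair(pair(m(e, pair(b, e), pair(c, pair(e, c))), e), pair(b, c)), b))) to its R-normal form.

e

1. m(m(e, pair(e, e), pair(b, c)), pair(b, pair(c, c)), pair(pair(e, c), k(pair(pair(m(e, pair(b, e), pair(c, pair(e, c))), e), pair(b, c)), b)))  →  m(b, pair(b, pair(c, c)), pair(pair(e, c), k(pair(pair(m(e, pair(b, e), pair(c, pair(e, c))), e), pair(b, c)), b)))   [R4 at 1]
2. m(b, pair(b, pair(c, c)), pair(pair(e, c), k(pair(pair(m(e, pair(b, e), pair(c, pair(e, c))), e), pair(b, c)), b)))  →  m(b, pair(b, pair(c, c)), pair(pair(e, c), pair(e, b)))   [R3 at 3.2]
3. m(b, pair(b, pair(c, c)), pair(pair(e, c), pair(e, b)))  →  e   [R1 at ε]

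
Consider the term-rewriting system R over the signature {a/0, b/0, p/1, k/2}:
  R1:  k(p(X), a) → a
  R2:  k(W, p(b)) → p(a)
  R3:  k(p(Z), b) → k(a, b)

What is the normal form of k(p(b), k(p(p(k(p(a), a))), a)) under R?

1. k(p(b), k(p(p(k(p(a), a))), a))  →  k(p(b), a)   [R1 at 2]
2. k(p(b), a)  →  a   [R1 at ε]

a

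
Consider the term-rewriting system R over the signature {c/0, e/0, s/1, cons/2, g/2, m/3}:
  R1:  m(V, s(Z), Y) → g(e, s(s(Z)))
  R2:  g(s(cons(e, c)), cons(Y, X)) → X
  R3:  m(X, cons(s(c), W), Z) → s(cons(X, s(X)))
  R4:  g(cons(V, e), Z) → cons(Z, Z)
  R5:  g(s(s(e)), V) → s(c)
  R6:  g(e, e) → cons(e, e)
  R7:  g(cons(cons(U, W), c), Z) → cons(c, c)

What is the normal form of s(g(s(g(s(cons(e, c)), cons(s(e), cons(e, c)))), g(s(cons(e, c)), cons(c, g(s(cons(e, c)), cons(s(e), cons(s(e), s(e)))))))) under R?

1. s(g(s(g(s(cons(e, c)), cons(s(e), cons(e, c)))), g(s(cons(e, c)), cons(c, g(s(cons(e, c)), cons(s(e), cons(s(e), s(e))))))))  →  s(g(s(cons(e, c)), g(s(cons(e, c)), cons(c, g(s(cons(e, c)), cons(s(e), cons(s(e), s(e))))))))   [R2 at 1.1.1]
2. s(g(s(cons(e, c)), g(s(cons(e, c)), cons(c, g(s(cons(e, c)), cons(s(e), cons(s(e), s(e))))))))  →  s(g(s(cons(e, c)), g(s(cons(e, c)), cons(s(e), cons(s(e), s(e))))))   [R2 at 1.2]
3. s(g(s(cons(e, c)), g(s(cons(e, c)), cons(s(e), cons(s(e), s(e))))))  →  s(g(s(cons(e, c)), cons(s(e), s(e))))   [R2 at 1.2]
4. s(g(s(cons(e, c)), cons(s(e), s(e))))  →  s(s(e))   [R2 at 1]

s(s(e))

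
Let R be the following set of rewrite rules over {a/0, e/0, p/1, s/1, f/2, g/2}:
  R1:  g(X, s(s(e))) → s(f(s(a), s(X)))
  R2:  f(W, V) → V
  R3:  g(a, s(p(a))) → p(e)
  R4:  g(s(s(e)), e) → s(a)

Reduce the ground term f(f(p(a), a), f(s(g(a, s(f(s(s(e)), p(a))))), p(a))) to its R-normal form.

1. f(f(p(a), a), f(s(g(a, s(f(s(s(e)), p(a))))), p(a)))  →  f(s(g(a, s(f(s(s(e)), p(a))))), p(a))   [R2 at ε]
2. f(s(g(a, s(f(s(s(e)), p(a))))), p(a))  →  p(a)   [R2 at ε]

p(a)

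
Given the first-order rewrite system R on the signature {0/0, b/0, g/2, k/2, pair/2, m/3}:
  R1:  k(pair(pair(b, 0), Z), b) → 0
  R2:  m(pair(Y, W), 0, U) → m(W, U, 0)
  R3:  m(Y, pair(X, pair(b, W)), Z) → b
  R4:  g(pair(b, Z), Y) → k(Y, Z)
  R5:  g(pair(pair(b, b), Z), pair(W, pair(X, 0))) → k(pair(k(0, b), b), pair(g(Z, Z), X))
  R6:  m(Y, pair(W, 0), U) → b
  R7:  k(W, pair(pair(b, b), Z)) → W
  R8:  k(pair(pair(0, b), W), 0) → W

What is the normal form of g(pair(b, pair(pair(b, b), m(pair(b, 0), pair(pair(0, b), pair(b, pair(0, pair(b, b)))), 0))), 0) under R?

0

1. g(pair(b, pair(pair(b, b), m(pair(b, 0), pair(pair(0, b), pair(b, pair(0, pair(b, b)))), 0))), 0)  →  k(0, pair(pair(b, b), m(pair(b, 0), pair(pair(0, b), pair(b, pair(0, pair(b, b)))), 0)))   [R4 at ε]
2. k(0, pair(pair(b, b), m(pair(b, 0), pair(pair(0, b), pair(b, pair(0, pair(b, b)))), 0)))  →  0   [R7 at ε]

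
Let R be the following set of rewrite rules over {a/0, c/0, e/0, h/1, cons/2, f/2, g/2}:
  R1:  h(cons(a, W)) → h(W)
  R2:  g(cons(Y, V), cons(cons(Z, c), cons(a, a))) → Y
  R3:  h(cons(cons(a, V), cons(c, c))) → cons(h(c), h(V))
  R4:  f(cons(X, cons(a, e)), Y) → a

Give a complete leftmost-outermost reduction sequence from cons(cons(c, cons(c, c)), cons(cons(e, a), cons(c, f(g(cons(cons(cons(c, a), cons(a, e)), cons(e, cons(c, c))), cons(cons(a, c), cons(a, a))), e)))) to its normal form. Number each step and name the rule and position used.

1. cons(cons(c, cons(c, c)), cons(cons(e, a), cons(c, f(g(cons(cons(cons(c, a), cons(a, e)), cons(e, cons(c, c))), cons(cons(a, c), cons(a, a))), e))))  →  cons(cons(c, cons(c, c)), cons(cons(e, a), cons(c, f(cons(cons(c, a), cons(a, e)), e))))   [R2 at 2.2.2.1]
2. cons(cons(c, cons(c, c)), cons(cons(e, a), cons(c, f(cons(cons(c, a), cons(a, e)), e))))  →  cons(cons(c, cons(c, c)), cons(cons(e, a), cons(c, a)))   [R4 at 2.2.2]

cons(cons(c, cons(c, c)), cons(cons(e, a), cons(c, a)))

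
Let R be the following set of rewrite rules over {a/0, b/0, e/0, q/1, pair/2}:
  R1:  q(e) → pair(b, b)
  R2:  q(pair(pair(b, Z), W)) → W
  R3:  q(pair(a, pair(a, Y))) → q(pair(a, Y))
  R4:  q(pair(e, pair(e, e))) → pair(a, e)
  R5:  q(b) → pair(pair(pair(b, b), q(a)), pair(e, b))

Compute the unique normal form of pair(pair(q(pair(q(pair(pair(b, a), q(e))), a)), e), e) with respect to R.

pair(pair(a, e), e)

1. pair(pair(q(pair(q(pair(pair(b, a), q(e))), a)), e), e)  →  pair(pair(q(pair(q(e), a)), e), e)   [R2 at 1.1.1.1]
2. pair(pair(q(pair(q(e), a)), e), e)  →  pair(pair(q(pair(pair(b, b), a)), e), e)   [R1 at 1.1.1.1]
3. pair(pair(q(pair(pair(b, b), a)), e), e)  →  pair(pair(a, e), e)   [R2 at 1.1]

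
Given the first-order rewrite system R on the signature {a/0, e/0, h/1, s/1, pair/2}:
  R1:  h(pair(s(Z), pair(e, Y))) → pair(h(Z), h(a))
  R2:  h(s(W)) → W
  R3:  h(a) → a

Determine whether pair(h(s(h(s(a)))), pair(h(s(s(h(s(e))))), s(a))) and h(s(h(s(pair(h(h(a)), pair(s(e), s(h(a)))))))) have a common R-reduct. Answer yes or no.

yes — NF(t₁) = pair(a, pair(s(e), s(a))), NF(t₂) = pair(a, pair(s(e), s(a)))

Reduce t₁ = pair(h(s(h(s(a)))), pair(h(s(s(h(s(e))))), s(a))):
1. pair(h(s(h(s(a)))), pair(h(s(s(h(s(e))))), s(a)))  →  pair(h(s(a)), pair(h(s(s(h(s(e))))), s(a)))   [R2 at 1]
2. pair(h(s(a)), pair(h(s(s(h(s(e))))), s(a)))  →  pair(a, pair(h(s(s(h(s(e))))), s(a)))   [R2 at 1]
3. pair(a, pair(h(s(s(h(s(e))))), s(a)))  →  pair(a, pair(s(h(s(e))), s(a)))   [R2 at 2.1]
4. pair(a, pair(s(h(s(e))), s(a)))  →  pair(a, pair(s(e), s(a)))   [R2 at 2.1.1]

Reduce t₂ = h(s(h(s(pair(h(h(a)), pair(s(e), s(h(a)))))))):
1. h(s(h(s(pair(h(h(a)), pair(s(e), s(h(a))))))))  →  h(s(pair(h(h(a)), pair(s(e), s(h(a))))))   [R2 at ε]
2. h(s(pair(h(h(a)), pair(s(e), s(h(a))))))  →  pair(h(h(a)), pair(s(e), s(h(a))))   [R2 at ε]
3. pair(h(h(a)), pair(s(e), s(h(a))))  →  pair(h(a), pair(s(e), s(h(a))))   [R3 at 1.1]
4. pair(h(a), pair(s(e), s(h(a))))  →  pair(a, pair(s(e), s(h(a))))   [R3 at 1]
5. pair(a, pair(s(e), s(h(a))))  →  pair(a, pair(s(e), s(a)))   [R3 at 2.2.1]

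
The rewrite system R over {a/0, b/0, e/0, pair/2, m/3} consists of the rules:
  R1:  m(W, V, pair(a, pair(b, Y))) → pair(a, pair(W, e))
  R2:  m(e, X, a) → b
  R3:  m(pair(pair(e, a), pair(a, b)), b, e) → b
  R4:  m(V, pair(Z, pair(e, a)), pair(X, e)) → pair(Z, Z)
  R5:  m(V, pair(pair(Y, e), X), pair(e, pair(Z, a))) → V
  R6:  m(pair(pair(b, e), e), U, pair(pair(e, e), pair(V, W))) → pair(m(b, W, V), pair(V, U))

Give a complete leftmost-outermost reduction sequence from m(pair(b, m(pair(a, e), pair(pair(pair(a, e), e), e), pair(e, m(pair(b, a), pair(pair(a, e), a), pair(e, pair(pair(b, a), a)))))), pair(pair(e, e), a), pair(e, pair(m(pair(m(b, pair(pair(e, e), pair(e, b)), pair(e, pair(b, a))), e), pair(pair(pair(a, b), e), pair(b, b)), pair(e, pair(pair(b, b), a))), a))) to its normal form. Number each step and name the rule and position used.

1. m(pair(b, m(pair(a, e), pair(pair(pair(a, e), e), e), pair(e, m(pair(b, a), pair(pair(a, e), a), pair(e, pair(pair(b, a), a)))))), pair(pair(e, e), a), pair(e, pair(m(pair(m(b, pair(pair(e, e), pair(e, b)), pair(e, pair(b, a))), e), pair(pair(pair(a, b), e), pair(b, b)), pair(e, pair(pair(b, b), a))), a)))  →  pair(b, m(pair(a, e), pair(pair(pair(a, e), e), e), pair(e, m(pair(b, a), pair(pair(a, e), a), pair(e, pair(pair(b, a), a))))))   [R5 at ε]
2. pair(b, m(pair(a, e), pair(pair(pair(a, e), e), e), pair(e, m(pair(b, a), pair(pair(a, e), a), pair(e, pair(pair(b, a), a))))))  →  pair(b, m(pair(a, e), pair(pair(pair(a, e), e), e), pair(e, pair(b, a))))   [R5 at 2.3.2]
3. pair(b, m(pair(a, e), pair(pair(pair(a, e), e), e), pair(e, pair(b, a))))  →  pair(b, pair(a, e))   [R5 at 2]

pair(b, pair(a, e))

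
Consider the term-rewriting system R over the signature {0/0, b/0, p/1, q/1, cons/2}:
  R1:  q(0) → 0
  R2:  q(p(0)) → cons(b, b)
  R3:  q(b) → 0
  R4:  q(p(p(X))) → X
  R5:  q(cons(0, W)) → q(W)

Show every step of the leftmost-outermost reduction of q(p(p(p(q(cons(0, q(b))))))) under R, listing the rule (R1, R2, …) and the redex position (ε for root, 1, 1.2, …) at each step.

p(0)

1. q(p(p(p(q(cons(0, q(b)))))))  →  p(q(cons(0, q(b))))   [R4 at ε]
2. p(q(cons(0, q(b))))  →  p(q(q(b)))   [R5 at 1]
3. p(q(q(b)))  →  p(q(0))   [R3 at 1.1]
4. p(q(0))  →  p(0)   [R1 at 1]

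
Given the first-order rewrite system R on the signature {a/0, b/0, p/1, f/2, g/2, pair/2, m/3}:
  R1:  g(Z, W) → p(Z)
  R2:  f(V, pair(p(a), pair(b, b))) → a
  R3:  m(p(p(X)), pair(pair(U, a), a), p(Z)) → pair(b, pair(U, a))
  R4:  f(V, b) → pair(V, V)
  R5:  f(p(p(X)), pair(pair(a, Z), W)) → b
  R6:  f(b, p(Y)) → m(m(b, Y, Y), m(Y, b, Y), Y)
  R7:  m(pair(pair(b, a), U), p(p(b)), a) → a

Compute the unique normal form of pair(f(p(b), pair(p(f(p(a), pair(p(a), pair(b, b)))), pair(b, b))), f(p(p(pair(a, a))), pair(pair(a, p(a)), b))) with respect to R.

1. pair(f(p(b), pair(p(f(p(a), pair(p(a), pair(b, b)))), pair(b, b))), f(p(p(pair(a, a))), pair(pair(a, p(a)), b)))  →  pair(f(p(b), pair(p(a), pair(b, b))), f(p(p(pair(a, a))), pair(pair(a, p(a)), b)))   [R2 at 1.2.1.1]
2. pair(f(p(b), pair(p(a), pair(b, b))), f(p(p(pair(a, a))), pair(pair(a, p(a)), b)))  →  pair(a, f(p(p(pair(a, a))), pair(pair(a, p(a)), b)))   [R2 at 1]
3. pair(a, f(p(p(pair(a, a))), pair(pair(a, p(a)), b)))  →  pair(a, b)   [R5 at 2]

pair(a, b)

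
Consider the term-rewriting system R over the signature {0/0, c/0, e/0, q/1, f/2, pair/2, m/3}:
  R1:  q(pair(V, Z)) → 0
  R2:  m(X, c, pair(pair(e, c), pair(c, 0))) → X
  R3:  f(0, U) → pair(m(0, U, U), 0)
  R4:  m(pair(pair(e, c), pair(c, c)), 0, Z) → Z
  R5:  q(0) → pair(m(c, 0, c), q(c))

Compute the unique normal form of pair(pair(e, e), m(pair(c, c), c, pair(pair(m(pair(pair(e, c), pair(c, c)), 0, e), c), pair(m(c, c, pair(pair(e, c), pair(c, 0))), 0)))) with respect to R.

1. pair(pair(e, e), m(pair(c, c), c, pair(pair(m(pair(pair(e, c), pair(c, c)), 0, e), c), pair(m(c, c, pair(pair(e, c), pair(c, 0))), 0))))  →  pair(pair(e, e), m(pair(c, c), c, pair(pair(e, c), pair(m(c, c, pair(pair(e, c), pair(c, 0))), 0))))   [R4 at 2.3.1.1]
2. pair(pair(e, e), m(pair(c, c), c, pair(pair(e, c), pair(m(c, c, pair(pair(e, c), pair(c, 0))), 0))))  →  pair(pair(e, e), m(pair(c, c), c, pair(pair(e, c), pair(c, 0))))   [R2 at 2.3.2.1]
3. pair(pair(e, e), m(pair(c, c), c, pair(pair(e, c), pair(c, 0))))  →  pair(pair(e, e), pair(c, c))   [R2 at 2]

pair(pair(e, e), pair(c, c))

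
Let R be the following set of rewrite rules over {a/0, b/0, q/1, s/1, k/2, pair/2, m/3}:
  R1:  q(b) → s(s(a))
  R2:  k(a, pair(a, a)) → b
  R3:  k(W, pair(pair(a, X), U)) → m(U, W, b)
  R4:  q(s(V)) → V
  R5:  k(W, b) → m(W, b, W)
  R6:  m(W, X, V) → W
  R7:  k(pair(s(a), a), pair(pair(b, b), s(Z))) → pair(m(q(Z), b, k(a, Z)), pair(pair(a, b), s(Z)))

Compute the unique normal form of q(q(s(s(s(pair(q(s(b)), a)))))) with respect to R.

1. q(q(s(s(s(pair(q(s(b)), a))))))  →  q(s(s(pair(q(s(b)), a))))   [R4 at 1]
2. q(s(s(pair(q(s(b)), a))))  →  s(pair(q(s(b)), a))   [R4 at ε]
3. s(pair(q(s(b)), a))  →  s(pair(b, a))   [R4 at 1.1]

s(pair(b, a))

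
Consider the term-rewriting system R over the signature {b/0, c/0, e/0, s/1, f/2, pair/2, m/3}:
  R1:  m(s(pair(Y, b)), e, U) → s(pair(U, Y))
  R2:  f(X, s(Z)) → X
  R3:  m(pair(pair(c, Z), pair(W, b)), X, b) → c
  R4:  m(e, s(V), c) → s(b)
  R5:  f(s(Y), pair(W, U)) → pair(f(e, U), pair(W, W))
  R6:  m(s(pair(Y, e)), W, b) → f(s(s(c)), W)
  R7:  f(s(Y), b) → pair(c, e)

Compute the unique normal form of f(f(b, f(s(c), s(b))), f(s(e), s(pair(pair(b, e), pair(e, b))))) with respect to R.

b

1. f(f(b, f(s(c), s(b))), f(s(e), s(pair(pair(b, e), pair(e, b)))))  →  f(f(b, s(c)), f(s(e), s(pair(pair(b, e), pair(e, b)))))   [R2 at 1.2]
2. f(f(b, s(c)), f(s(e), s(pair(pair(b, e), pair(e, b)))))  →  f(b, f(s(e), s(pair(pair(b, e), pair(e, b)))))   [R2 at 1]
3. f(b, f(s(e), s(pair(pair(b, e), pair(e, b)))))  →  f(b, s(e))   [R2 at 2]
4. f(b, s(e))  →  b   [R2 at ε]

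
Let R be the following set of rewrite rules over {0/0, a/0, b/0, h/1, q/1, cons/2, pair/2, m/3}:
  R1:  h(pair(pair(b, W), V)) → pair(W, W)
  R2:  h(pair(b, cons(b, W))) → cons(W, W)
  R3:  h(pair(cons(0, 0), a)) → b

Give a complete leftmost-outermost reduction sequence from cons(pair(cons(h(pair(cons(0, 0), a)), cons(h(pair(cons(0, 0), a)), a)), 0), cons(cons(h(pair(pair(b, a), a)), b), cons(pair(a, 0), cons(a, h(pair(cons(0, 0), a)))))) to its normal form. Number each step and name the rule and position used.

1. cons(pair(cons(h(pair(cons(0, 0), a)), cons(h(pair(cons(0, 0), a)), a)), 0), cons(cons(h(pair(pair(b, a), a)), b), cons(pair(a, 0), cons(a, h(pair(cons(0, 0), a))))))  →  cons(pair(cons(b, cons(h(pair(cons(0, 0), a)), a)), 0), cons(cons(h(pair(pair(b, a), a)), b), cons(pair(a, 0), cons(a, h(pair(cons(0, 0), a))))))   [R3 at 1.1.1]
2. cons(pair(cons(b, cons(h(pair(cons(0, 0), a)), a)), 0), cons(cons(h(pair(pair(b, a), a)), b), cons(pair(a, 0), cons(a, h(pair(cons(0, 0), a))))))  →  cons(pair(cons(b, cons(b, a)), 0), cons(cons(h(pair(pair(b, a), a)), b), cons(pair(a, 0), cons(a, h(pair(cons(0, 0), a))))))   [R3 at 1.1.2.1]
3. cons(pair(cons(b, cons(b, a)), 0), cons(cons(h(pair(pair(b, a), a)), b), cons(pair(a, 0), cons(a, h(pair(cons(0, 0), a))))))  →  cons(pair(cons(b, cons(b, a)), 0), cons(cons(pair(a, a), b), cons(pair(a, 0), cons(a, h(pair(cons(0, 0), a))))))   [R1 at 2.1.1]
4. cons(pair(cons(b, cons(b, a)), 0), cons(cons(pair(a, a), b), cons(pair(a, 0), cons(a, h(pair(cons(0, 0), a))))))  →  cons(pair(cons(b, cons(b, a)), 0), cons(cons(pair(a, a), b), cons(pair(a, 0), cons(a, b))))   [R3 at 2.2.2.2]

cons(pair(cons(b, cons(b, a)), 0), cons(cons(pair(a, a), b), cons(pair(a, 0), cons(a, b))))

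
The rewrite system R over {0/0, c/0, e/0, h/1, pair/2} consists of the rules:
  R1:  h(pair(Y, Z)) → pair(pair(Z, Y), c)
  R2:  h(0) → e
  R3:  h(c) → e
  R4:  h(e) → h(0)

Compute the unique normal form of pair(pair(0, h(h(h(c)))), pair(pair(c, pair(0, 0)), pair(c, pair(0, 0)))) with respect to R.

pair(pair(0, e), pair(pair(c, pair(0, 0)), pair(c, pair(0, 0))))

1. pair(pair(0, h(h(h(c)))), pair(pair(c, pair(0, 0)), pair(c, pair(0, 0))))  →  pair(pair(0, h(h(e))), pair(pair(c, pair(0, 0)), pair(c, pair(0, 0))))   [R3 at 1.2.1.1]
2. pair(pair(0, h(h(e))), pair(pair(c, pair(0, 0)), pair(c, pair(0, 0))))  →  pair(pair(0, h(h(0))), pair(pair(c, pair(0, 0)), pair(c, pair(0, 0))))   [R4 at 1.2.1]
3. pair(pair(0, h(h(0))), pair(pair(c, pair(0, 0)), pair(c, pair(0, 0))))  →  pair(pair(0, h(e)), pair(pair(c, pair(0, 0)), pair(c, pair(0, 0))))   [R2 at 1.2.1]
4. pair(pair(0, h(e)), pair(pair(c, pair(0, 0)), pair(c, pair(0, 0))))  →  pair(pair(0, h(0)), pair(pair(c, pair(0, 0)), pair(c, pair(0, 0))))   [R4 at 1.2]
5. pair(pair(0, h(0)), pair(pair(c, pair(0, 0)), pair(c, pair(0, 0))))  →  pair(pair(0, e), pair(pair(c, pair(0, 0)), pair(c, pair(0, 0))))   [R2 at 1.2]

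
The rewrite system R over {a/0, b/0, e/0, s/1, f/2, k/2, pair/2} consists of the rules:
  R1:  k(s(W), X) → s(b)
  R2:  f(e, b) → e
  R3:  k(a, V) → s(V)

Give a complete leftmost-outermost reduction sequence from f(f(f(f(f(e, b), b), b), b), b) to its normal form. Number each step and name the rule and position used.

e

1. f(f(f(f(f(e, b), b), b), b), b)  →  f(f(f(f(e, b), b), b), b)   [R2 at 1.1.1.1]
2. f(f(f(f(e, b), b), b), b)  →  f(f(f(e, b), b), b)   [R2 at 1.1.1]
3. f(f(f(e, b), b), b)  →  f(f(e, b), b)   [R2 at 1.1]
4. f(f(e, b), b)  →  f(e, b)   [R2 at 1]
5. f(e, b)  →  e   [R2 at ε]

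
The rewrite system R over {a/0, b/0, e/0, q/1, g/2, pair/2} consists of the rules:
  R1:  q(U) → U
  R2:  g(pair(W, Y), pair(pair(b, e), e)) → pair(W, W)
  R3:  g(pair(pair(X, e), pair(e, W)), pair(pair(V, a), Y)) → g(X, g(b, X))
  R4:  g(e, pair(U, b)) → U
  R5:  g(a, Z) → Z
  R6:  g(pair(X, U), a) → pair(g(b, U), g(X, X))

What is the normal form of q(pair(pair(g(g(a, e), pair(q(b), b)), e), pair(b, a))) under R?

pair(pair(b, e), pair(b, a))

1. q(pair(pair(g(g(a, e), pair(q(b), b)), e), pair(b, a)))  →  pair(pair(g(g(a, e), pair(q(b), b)), e), pair(b, a))   [R1 at ε]
2. pair(pair(g(g(a, e), pair(q(b), b)), e), pair(b, a))  →  pair(pair(g(e, pair(q(b), b)), e), pair(b, a))   [R5 at 1.1.1]
3. pair(pair(g(e, pair(q(b), b)), e), pair(b, a))  →  pair(pair(q(b), e), pair(b, a))   [R4 at 1.1]
4. pair(pair(q(b), e), pair(b, a))  →  pair(pair(b, e), pair(b, a))   [R1 at 1.1]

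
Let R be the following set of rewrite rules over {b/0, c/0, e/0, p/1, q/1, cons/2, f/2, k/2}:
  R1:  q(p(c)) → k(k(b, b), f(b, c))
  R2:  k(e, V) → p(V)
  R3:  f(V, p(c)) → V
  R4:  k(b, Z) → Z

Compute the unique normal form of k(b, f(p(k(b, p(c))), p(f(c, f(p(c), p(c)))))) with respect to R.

1. k(b, f(p(k(b, p(c))), p(f(c, f(p(c), p(c))))))  →  f(p(k(b, p(c))), p(f(c, f(p(c), p(c)))))   [R4 at ε]
2. f(p(k(b, p(c))), p(f(c, f(p(c), p(c)))))  →  f(p(p(c)), p(f(c, f(p(c), p(c)))))   [R4 at 1.1]
3. f(p(p(c)), p(f(c, f(p(c), p(c)))))  →  f(p(p(c)), p(f(c, p(c))))   [R3 at 2.1.2]
4. f(p(p(c)), p(f(c, p(c))))  →  f(p(p(c)), p(c))   [R3 at 2.1]
5. f(p(p(c)), p(c))  →  p(p(c))   [R3 at ε]

p(p(c))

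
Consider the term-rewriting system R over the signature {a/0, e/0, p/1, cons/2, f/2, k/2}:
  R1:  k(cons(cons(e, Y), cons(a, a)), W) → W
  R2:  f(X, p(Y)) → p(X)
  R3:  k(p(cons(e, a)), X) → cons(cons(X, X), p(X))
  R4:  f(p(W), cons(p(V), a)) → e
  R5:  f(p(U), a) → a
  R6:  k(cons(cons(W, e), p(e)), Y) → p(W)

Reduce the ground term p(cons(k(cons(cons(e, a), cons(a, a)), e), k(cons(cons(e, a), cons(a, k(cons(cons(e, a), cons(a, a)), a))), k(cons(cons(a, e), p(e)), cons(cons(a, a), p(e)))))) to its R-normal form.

1. p(cons(k(cons(cons(e, a), cons(a, a)), e), k(cons(cons(e, a), cons(a, k(cons(cons(e, a), cons(a, a)), a))), k(cons(cons(a, e), p(e)), cons(cons(a, a), p(e))))))  →  p(cons(e, k(cons(cons(e, a), cons(a, k(cons(cons(e, a), cons(a, a)), a))), k(cons(cons(a, e), p(e)), cons(cons(a, a), p(e))))))   [R1 at 1.1]
2. p(cons(e, k(cons(cons(e, a), cons(a, k(cons(cons(e, a), cons(a, a)), a))), k(cons(cons(a, e), p(e)), cons(cons(a, a), p(e))))))  →  p(cons(e, k(cons(cons(e, a), cons(a, a)), k(cons(cons(a, e), p(e)), cons(cons(a, a), p(e))))))   [R1 at 1.2.1.2.2]
3. p(cons(e, k(cons(cons(e, a), cons(a, a)), k(cons(cons(a, e), p(e)), cons(cons(a, a), p(e))))))  →  p(cons(e, k(cons(cons(a, e), p(e)), cons(cons(a, a), p(e)))))   [R1 at 1.2]
4. p(cons(e, k(cons(cons(a, e), p(e)), cons(cons(a, a), p(e)))))  →  p(cons(e, p(a)))   [R6 at 1.2]

p(cons(e, p(a)))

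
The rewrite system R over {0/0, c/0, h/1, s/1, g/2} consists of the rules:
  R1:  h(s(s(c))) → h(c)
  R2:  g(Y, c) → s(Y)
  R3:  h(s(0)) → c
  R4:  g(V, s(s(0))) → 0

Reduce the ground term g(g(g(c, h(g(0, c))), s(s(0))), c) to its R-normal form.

1. g(g(g(c, h(g(0, c))), s(s(0))), c)  →  s(g(g(c, h(g(0, c))), s(s(0))))   [R2 at ε]
2. s(g(g(c, h(g(0, c))), s(s(0))))  →  s(0)   [R4 at 1]

s(0)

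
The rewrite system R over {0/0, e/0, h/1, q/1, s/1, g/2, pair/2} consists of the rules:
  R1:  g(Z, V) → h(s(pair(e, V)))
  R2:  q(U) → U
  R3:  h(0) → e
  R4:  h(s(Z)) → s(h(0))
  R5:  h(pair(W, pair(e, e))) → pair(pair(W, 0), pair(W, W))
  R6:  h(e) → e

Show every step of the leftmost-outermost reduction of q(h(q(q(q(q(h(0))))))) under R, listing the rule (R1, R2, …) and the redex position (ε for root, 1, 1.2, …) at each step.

e

1. q(h(q(q(q(q(h(0)))))))  →  h(q(q(q(q(h(0))))))   [R2 at ε]
2. h(q(q(q(q(h(0))))))  →  h(q(q(q(h(0)))))   [R2 at 1]
3. h(q(q(q(h(0)))))  →  h(q(q(h(0))))   [R2 at 1]
4. h(q(q(h(0))))  →  h(q(h(0)))   [R2 at 1]
5. h(q(h(0)))  →  h(h(0))   [R2 at 1]
6. h(h(0))  →  h(e)   [R3 at 1]
7. h(e)  →  e   [R6 at ε]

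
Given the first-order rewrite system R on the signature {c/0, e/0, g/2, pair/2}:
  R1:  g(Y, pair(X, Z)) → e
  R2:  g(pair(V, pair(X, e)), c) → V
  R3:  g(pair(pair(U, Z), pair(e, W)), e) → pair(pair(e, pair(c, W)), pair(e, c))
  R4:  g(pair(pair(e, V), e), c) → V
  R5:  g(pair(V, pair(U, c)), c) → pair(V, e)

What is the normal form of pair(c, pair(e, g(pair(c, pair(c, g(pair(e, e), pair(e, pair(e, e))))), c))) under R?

pair(c, pair(e, c))

1. pair(c, pair(e, g(pair(c, pair(c, g(pair(e, e), pair(e, pair(e, e))))), c)))  →  pair(c, pair(e, g(pair(c, pair(c, e)), c)))   [R1 at 2.2.1.2.2]
2. pair(c, pair(e, g(pair(c, pair(c, e)), c)))  →  pair(c, pair(e, c))   [R2 at 2.2]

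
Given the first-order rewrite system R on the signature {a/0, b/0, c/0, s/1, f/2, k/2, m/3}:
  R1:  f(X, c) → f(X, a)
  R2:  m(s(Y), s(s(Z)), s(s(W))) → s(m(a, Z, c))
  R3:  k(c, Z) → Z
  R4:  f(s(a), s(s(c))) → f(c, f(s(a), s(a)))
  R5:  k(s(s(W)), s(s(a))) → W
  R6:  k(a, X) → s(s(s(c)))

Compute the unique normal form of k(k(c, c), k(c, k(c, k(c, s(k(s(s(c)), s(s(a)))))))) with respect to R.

s(c)

1. k(k(c, c), k(c, k(c, k(c, s(k(s(s(c)), s(s(a))))))))  →  k(c, k(c, k(c, k(c, s(k(s(s(c)), s(s(a))))))))   [R3 at 1]
2. k(c, k(c, k(c, k(c, s(k(s(s(c)), s(s(a))))))))  →  k(c, k(c, k(c, s(k(s(s(c)), s(s(a)))))))   [R3 at ε]
3. k(c, k(c, k(c, s(k(s(s(c)), s(s(a)))))))  →  k(c, k(c, s(k(s(s(c)), s(s(a))))))   [R3 at ε]
4. k(c, k(c, s(k(s(s(c)), s(s(a))))))  →  k(c, s(k(s(s(c)), s(s(a)))))   [R3 at ε]
5. k(c, s(k(s(s(c)), s(s(a)))))  →  s(k(s(s(c)), s(s(a))))   [R3 at ε]
6. s(k(s(s(c)), s(s(a))))  →  s(c)   [R5 at 1]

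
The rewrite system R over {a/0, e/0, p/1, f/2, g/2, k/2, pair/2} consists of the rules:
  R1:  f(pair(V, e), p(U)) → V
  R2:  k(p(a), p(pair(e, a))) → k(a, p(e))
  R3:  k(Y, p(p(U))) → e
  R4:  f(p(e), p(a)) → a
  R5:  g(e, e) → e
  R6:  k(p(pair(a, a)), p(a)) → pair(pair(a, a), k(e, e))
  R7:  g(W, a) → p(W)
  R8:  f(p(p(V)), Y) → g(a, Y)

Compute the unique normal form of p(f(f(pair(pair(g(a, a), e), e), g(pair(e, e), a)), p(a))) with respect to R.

p(p(a))

1. p(f(f(pair(pair(g(a, a), e), e), g(pair(e, e), a)), p(a)))  →  p(f(f(pair(pair(p(a), e), e), g(pair(e, e), a)), p(a)))   [R7 at 1.1.1.1.1]
2. p(f(f(pair(pair(p(a), e), e), g(pair(e, e), a)), p(a)))  →  p(f(f(pair(pair(p(a), e), e), p(pair(e, e))), p(a)))   [R7 at 1.1.2]
3. p(f(f(pair(pair(p(a), e), e), p(pair(e, e))), p(a)))  →  p(f(pair(p(a), e), p(a)))   [R1 at 1.1]
4. p(f(pair(p(a), e), p(a)))  →  p(p(a))   [R1 at 1]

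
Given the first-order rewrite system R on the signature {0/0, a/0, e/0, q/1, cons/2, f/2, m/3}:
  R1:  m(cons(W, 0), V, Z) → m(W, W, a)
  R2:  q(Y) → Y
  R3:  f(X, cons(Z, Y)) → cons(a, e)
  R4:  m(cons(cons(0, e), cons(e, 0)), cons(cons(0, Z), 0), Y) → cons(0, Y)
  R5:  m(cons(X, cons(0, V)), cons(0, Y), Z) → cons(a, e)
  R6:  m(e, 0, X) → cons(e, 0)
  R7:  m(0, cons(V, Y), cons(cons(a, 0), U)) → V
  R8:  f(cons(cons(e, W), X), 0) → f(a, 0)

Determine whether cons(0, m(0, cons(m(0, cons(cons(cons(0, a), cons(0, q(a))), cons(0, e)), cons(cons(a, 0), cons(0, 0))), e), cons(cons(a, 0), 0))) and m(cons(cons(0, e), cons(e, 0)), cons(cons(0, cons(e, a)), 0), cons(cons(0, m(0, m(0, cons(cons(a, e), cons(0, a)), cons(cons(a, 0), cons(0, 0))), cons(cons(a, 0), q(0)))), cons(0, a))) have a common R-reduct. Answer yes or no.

Reduce t₁ = cons(0, m(0, cons(m(0, cons(cons(cons(0, a), cons(0, q(a))), cons(0, e)), cons(cons(a, 0), cons(0, 0))), e), cons(cons(a, 0), 0))):
1. cons(0, m(0, cons(m(0, cons(cons(cons(0, a), cons(0, q(a))), cons(0, e)), cons(cons(a, 0), cons(0, 0))), e), cons(cons(a, 0), 0)))  →  cons(0, m(0, cons(cons(cons(0, a), cons(0, q(a))), cons(0, e)), cons(cons(a, 0), cons(0, 0))))   [R7 at 2]
2. cons(0, m(0, cons(cons(cons(0, a), cons(0, q(a))), cons(0, e)), cons(cons(a, 0), cons(0, 0))))  →  cons(0, cons(cons(0, a), cons(0, q(a))))   [R7 at 2]
3. cons(0, cons(cons(0, a), cons(0, q(a))))  →  cons(0, cons(cons(0, a), cons(0, a)))   [R2 at 2.2.2]

Reduce t₂ = m(cons(cons(0, e), cons(e, 0)), cons(cons(0, cons(e, a)), 0), cons(cons(0, m(0, m(0, cons(cons(a, e), cons(0, a)), cons(cons(a, 0), cons(0, 0))), cons(cons(a, 0), q(0)))), cons(0, a))):
1. m(cons(cons(0, e), cons(e, 0)), cons(cons(0, cons(e, a)), 0), cons(cons(0, m(0, m(0, cons(cons(a, e), cons(0, a)), cons(cons(a, 0), cons(0, 0))), cons(cons(a, 0), q(0)))), cons(0, a)))  →  cons(0, cons(cons(0, m(0, m(0, cons(cons(a, e), cons(0, a)), cons(cons(a, 0), cons(0, 0))), cons(cons(a, 0), q(0)))), cons(0, a)))   [R4 at ε]
2. cons(0, cons(cons(0, m(0, m(0, cons(cons(a, e), cons(0, a)), cons(cons(a, 0), cons(0, 0))), cons(cons(a, 0), q(0)))), cons(0, a)))  →  cons(0, cons(cons(0, m(0, cons(a, e), cons(cons(a, 0), q(0)))), cons(0, a)))   [R7 at 2.1.2.2]
3. cons(0, cons(cons(0, m(0, cons(a, e), cons(cons(a, 0), q(0)))), cons(0, a)))  →  cons(0, cons(cons(0, a), cons(0, a)))   [R7 at 2.1.2]

yes — NF(t₁) = cons(0, cons(cons(0, a), cons(0, a))), NF(t₂) = cons(0, cons(cons(0, a), cons(0, a)))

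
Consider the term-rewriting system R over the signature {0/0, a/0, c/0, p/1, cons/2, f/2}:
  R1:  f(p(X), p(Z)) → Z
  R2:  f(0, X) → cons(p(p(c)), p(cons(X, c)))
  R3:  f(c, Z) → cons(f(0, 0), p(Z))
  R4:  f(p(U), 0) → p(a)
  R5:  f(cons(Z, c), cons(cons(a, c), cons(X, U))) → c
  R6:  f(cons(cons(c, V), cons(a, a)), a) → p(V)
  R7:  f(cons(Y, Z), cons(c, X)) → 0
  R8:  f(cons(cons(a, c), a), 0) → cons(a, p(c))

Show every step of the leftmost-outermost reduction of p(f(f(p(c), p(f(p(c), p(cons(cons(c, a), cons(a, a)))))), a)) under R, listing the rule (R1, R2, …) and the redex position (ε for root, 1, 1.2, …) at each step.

p(p(a))

1. p(f(f(p(c), p(f(p(c), p(cons(cons(c, a), cons(a, a)))))), a))  →  p(f(f(p(c), p(cons(cons(c, a), cons(a, a)))), a))   [R1 at 1.1]
2. p(f(f(p(c), p(cons(cons(c, a), cons(a, a)))), a))  →  p(f(cons(cons(c, a), cons(a, a)), a))   [R1 at 1.1]
3. p(f(cons(cons(c, a), cons(a, a)), a))  →  p(p(a))   [R6 at 1]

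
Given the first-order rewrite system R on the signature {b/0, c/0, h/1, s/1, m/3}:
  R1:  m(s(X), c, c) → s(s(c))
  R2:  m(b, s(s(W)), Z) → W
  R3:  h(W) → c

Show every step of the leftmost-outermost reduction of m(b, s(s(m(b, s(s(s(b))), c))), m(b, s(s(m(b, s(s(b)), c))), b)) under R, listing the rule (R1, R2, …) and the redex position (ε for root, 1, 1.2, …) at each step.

s(b)

1. m(b, s(s(m(b, s(s(s(b))), c))), m(b, s(s(m(b, s(s(b)), c))), b))  →  m(b, s(s(s(b))), c)   [R2 at ε]
2. m(b, s(s(s(b))), c)  →  s(b)   [R2 at ε]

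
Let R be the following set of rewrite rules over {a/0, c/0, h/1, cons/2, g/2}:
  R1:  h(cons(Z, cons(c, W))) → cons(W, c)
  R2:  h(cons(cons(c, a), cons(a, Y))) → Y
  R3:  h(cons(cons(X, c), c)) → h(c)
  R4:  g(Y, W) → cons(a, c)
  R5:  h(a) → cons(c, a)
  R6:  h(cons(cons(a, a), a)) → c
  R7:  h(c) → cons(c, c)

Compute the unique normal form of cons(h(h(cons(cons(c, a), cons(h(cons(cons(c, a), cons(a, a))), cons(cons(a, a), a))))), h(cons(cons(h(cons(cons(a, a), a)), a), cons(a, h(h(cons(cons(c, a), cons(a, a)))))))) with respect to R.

1. cons(h(h(cons(cons(c, a), cons(h(cons(cons(c, a), cons(a, a))), cons(cons(a, a), a))))), h(cons(cons(h(cons(cons(a, a), a)), a), cons(a, h(h(cons(cons(c, a), cons(a, a))))))))  →  cons(h(h(cons(cons(c, a), cons(a, cons(cons(a, a), a))))), h(cons(cons(h(cons(cons(a, a), a)), a), cons(a, h(h(cons(cons(c, a), cons(a, a))))))))   [R2 at 1.1.1.2.1]
2. cons(h(h(cons(cons(c, a), cons(a, cons(cons(a, a), a))))), h(cons(cons(h(cons(cons(a, a), a)), a), cons(a, h(h(cons(cons(c, a), cons(a, a))))))))  →  cons(h(cons(cons(a, a), a)), h(cons(cons(h(cons(cons(a, a), a)), a), cons(a, h(h(cons(cons(c, a), cons(a, a))))))))   [R2 at 1.1]
3. cons(h(cons(cons(a, a), a)), h(cons(cons(h(cons(cons(a, a), a)), a), cons(a, h(h(cons(cons(c, a), cons(a, a))))))))  →  cons(c, h(cons(cons(h(cons(cons(a, a), a)), a), cons(a, h(h(cons(cons(c, a), cons(a, a))))))))   [R6 at 1]
4. cons(c, h(cons(cons(h(cons(cons(a, a), a)), a), cons(a, h(h(cons(cons(c, a), cons(a, a))))))))  →  cons(c, h(cons(cons(c, a), cons(a, h(h(cons(cons(c, a), cons(a, a))))))))   [R6 at 2.1.1.1]
5. cons(c, h(cons(cons(c, a), cons(a, h(h(cons(cons(c, a), cons(a, a))))))))  →  cons(c, h(h(cons(cons(c, a), cons(a, a)))))   [R2 at 2]
6. cons(c, h(h(cons(cons(c, a), cons(a, a)))))  →  cons(c, h(a))   [R2 at 2.1]
7. cons(c, h(a))  →  cons(c, cons(c, a))   [R5 at 2]

cons(c, cons(c, a))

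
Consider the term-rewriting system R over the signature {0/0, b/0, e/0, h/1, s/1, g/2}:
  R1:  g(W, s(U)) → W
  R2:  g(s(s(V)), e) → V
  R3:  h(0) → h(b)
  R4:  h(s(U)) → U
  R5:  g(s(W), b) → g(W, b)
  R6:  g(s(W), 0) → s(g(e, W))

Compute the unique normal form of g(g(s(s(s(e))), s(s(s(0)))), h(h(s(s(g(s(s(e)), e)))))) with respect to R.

s(e)

1. g(g(s(s(s(e))), s(s(s(0)))), h(h(s(s(g(s(s(e)), e))))))  →  g(s(s(s(e))), h(h(s(s(g(s(s(e)), e))))))   [R1 at 1]
2. g(s(s(s(e))), h(h(s(s(g(s(s(e)), e))))))  →  g(s(s(s(e))), h(s(g(s(s(e)), e))))   [R4 at 2.1]
3. g(s(s(s(e))), h(s(g(s(s(e)), e))))  →  g(s(s(s(e))), g(s(s(e)), e))   [R4 at 2]
4. g(s(s(s(e))), g(s(s(e)), e))  →  g(s(s(s(e))), e)   [R2 at 2]
5. g(s(s(s(e))), e)  →  s(e)   [R2 at ε]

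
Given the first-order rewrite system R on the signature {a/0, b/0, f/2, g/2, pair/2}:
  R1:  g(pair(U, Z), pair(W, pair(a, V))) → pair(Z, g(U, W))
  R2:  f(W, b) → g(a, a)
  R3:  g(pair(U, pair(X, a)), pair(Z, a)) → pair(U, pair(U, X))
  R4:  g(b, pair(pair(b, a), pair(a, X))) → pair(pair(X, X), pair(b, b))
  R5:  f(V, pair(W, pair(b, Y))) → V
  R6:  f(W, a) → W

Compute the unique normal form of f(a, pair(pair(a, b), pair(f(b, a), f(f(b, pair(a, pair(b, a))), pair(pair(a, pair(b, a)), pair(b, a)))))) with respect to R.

1. f(a, pair(pair(a, b), pair(f(b, a), f(f(b, pair(a, pair(b, a))), pair(pair(a, pair(b, a)), pair(b, a))))))  →  f(a, pair(pair(a, b), pair(b, f(f(b, pair(a, pair(b, a))), pair(pair(a, pair(b, a)), pair(b, a))))))   [R6 at 2.2.1]
2. f(a, pair(pair(a, b), pair(b, f(f(b, pair(a, pair(b, a))), pair(pair(a, pair(b, a)), pair(b, a))))))  →  a   [R5 at ε]

a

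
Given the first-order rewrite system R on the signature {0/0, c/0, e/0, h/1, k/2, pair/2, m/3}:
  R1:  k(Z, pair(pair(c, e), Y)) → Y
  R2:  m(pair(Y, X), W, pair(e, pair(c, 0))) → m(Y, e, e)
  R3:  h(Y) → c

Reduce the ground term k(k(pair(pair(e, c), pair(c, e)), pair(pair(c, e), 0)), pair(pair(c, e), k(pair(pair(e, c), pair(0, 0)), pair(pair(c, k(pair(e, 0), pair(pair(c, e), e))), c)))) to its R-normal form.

1. k(k(pair(pair(e, c), pair(c, e)), pair(pair(c, e), 0)), pair(pair(c, e), k(pair(pair(e, c), pair(0, 0)), pair(pair(c, k(pair(e, 0), pair(pair(c, e), e))), c))))  →  k(pair(pair(e, c), pair(0, 0)), pair(pair(c, k(pair(e, 0), pair(pair(c, e), e))), c))   [R1 at ε]
2. k(pair(pair(e, c), pair(0, 0)), pair(pair(c, k(pair(e, 0), pair(pair(c, e), e))), c))  →  k(pair(pair(e, c), pair(0, 0)), pair(pair(c, e), c))   [R1 at 2.1.2]
3. k(pair(pair(e, c), pair(0, 0)), pair(pair(c, e), c))  →  c   [R1 at ε]

c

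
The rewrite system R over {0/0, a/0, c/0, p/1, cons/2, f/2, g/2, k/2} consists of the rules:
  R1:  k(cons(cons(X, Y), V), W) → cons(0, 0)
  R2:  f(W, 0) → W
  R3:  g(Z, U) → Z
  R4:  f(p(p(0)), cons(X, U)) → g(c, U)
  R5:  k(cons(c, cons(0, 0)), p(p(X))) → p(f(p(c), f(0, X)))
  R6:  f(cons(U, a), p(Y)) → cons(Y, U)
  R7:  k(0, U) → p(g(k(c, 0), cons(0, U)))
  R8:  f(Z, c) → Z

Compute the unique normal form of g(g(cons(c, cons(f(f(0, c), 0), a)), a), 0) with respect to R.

cons(c, cons(0, a))

1. g(g(cons(c, cons(f(f(0, c), 0), a)), a), 0)  →  g(cons(c, cons(f(f(0, c), 0), a)), a)   [R3 at ε]
2. g(cons(c, cons(f(f(0, c), 0), a)), a)  →  cons(c, cons(f(f(0, c), 0), a))   [R3 at ε]
3. cons(c, cons(f(f(0, c), 0), a))  →  cons(c, cons(f(0, c), a))   [R2 at 2.1]
4. cons(c, cons(f(0, c), a))  →  cons(c, cons(0, a))   [R8 at 2.1]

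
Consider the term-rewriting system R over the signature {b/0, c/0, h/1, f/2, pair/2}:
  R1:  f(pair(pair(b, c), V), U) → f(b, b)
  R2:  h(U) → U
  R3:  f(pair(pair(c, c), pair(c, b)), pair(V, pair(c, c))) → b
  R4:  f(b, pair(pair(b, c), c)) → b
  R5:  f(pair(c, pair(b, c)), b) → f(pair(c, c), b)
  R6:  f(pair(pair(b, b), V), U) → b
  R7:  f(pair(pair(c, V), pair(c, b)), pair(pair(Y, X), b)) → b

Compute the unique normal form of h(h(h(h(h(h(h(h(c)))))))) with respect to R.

1. h(h(h(h(h(h(h(h(c))))))))  →  h(h(h(h(h(h(h(c)))))))   [R2 at ε]
2. h(h(h(h(h(h(h(c)))))))  →  h(h(h(h(h(h(c))))))   [R2 at ε]
3. h(h(h(h(h(h(c))))))  →  h(h(h(h(h(c)))))   [R2 at ε]
4. h(h(h(h(h(c)))))  →  h(h(h(h(c))))   [R2 at ε]
5. h(h(h(h(c))))  →  h(h(h(c)))   [R2 at ε]
6. h(h(h(c)))  →  h(h(c))   [R2 at ε]
7. h(h(c))  →  h(c)   [R2 at ε]
8. h(c)  →  c   [R2 at ε]

c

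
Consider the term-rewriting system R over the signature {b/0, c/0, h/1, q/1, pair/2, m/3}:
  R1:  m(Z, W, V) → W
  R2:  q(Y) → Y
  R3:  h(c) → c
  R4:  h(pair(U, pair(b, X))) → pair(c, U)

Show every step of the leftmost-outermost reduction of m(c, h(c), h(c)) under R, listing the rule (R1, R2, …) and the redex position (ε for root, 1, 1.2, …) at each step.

c

1. m(c, h(c), h(c))  →  h(c)   [R1 at ε]
2. h(c)  →  c   [R3 at ε]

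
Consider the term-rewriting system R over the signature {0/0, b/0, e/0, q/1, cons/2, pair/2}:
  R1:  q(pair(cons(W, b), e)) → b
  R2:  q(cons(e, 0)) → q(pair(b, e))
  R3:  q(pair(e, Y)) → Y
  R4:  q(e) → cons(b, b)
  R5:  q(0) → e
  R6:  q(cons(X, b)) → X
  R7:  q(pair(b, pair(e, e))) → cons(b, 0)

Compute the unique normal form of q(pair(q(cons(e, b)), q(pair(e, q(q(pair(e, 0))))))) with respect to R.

1. q(pair(q(cons(e, b)), q(pair(e, q(q(pair(e, 0)))))))  →  q(pair(e, q(pair(e, q(q(pair(e, 0)))))))   [R6 at 1.1]
2. q(pair(e, q(pair(e, q(q(pair(e, 0)))))))  →  q(pair(e, q(q(pair(e, 0)))))   [R3 at ε]
3. q(pair(e, q(q(pair(e, 0)))))  →  q(q(pair(e, 0)))   [R3 at ε]
4. q(q(pair(e, 0)))  →  q(0)   [R3 at 1]
5. q(0)  →  e   [R5 at ε]

e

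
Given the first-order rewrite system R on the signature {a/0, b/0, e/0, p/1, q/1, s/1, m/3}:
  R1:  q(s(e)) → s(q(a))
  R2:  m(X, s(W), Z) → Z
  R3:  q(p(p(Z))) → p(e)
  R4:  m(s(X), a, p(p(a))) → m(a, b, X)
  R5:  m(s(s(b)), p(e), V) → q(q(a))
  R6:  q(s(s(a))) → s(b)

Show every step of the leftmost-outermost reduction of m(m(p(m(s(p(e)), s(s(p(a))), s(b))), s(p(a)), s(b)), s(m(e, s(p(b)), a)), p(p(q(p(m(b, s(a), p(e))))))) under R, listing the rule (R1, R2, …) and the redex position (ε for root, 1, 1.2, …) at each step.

p(p(p(e)))

1. m(m(p(m(s(p(e)), s(s(p(a))), s(b))), s(p(a)), s(b)), s(m(e, s(p(b)), a)), p(p(q(p(m(b, s(a), p(e)))))))  →  p(p(q(p(m(b, s(a), p(e))))))   [R2 at ε]
2. p(p(q(p(m(b, s(a), p(e))))))  →  p(p(q(p(p(e)))))   [R2 at 1.1.1.1]
3. p(p(q(p(p(e)))))  →  p(p(p(e)))   [R3 at 1.1]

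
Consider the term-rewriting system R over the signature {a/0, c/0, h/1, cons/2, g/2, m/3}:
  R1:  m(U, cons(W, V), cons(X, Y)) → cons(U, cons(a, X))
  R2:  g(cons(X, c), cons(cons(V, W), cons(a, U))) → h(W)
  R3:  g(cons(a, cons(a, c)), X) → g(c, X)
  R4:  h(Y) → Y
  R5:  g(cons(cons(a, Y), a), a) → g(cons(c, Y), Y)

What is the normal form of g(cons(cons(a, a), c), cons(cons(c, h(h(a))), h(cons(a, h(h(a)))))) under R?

a

1. g(cons(cons(a, a), c), cons(cons(c, h(h(a))), h(cons(a, h(h(a))))))  →  g(cons(cons(a, a), c), cons(cons(c, h(a)), h(cons(a, h(h(a))))))   [R4 at 2.1.2]
2. g(cons(cons(a, a), c), cons(cons(c, h(a)), h(cons(a, h(h(a))))))  →  g(cons(cons(a, a), c), cons(cons(c, a), h(cons(a, h(h(a))))))   [R4 at 2.1.2]
3. g(cons(cons(a, a), c), cons(cons(c, a), h(cons(a, h(h(a))))))  →  g(cons(cons(a, a), c), cons(cons(c, a), cons(a, h(h(a)))))   [R4 at 2.2]
4. g(cons(cons(a, a), c), cons(cons(c, a), cons(a, h(h(a)))))  →  h(a)   [R2 at ε]
5. h(a)  →  a   [R4 at ε]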